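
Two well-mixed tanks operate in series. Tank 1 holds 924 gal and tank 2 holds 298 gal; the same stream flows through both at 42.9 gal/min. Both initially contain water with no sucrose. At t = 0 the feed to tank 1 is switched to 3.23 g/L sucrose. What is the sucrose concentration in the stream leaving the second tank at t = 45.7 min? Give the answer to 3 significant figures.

2.66 g/L

Time constants: τᵢ = Vᵢ/Q for each well-mixed tank.
τ₁ = 924/42.9 = 21.538 min; τ₂ = 298/42.9 = 6.9464 min.
Tank 1: C₁ = C_in(1 − e^(−t/τ₁)). Tank 2 (τ₁ ≠ τ₂): C₂ = C_in[1 − (τ₁ e^(−t/τ₁) − τ₂ e^(−t/τ₂))/(τ₁ − τ₂)].
At t = 45.7: e^(−t/τ₁) = 0.11982, e^(−t/τ₂) = 0.0013893.
C₂ = 3.23·[1 − (21.538·0.11982 − 6.9464·0.0013893)/(14.592)] = 3.23·0.82381 = 2.6609 g/L.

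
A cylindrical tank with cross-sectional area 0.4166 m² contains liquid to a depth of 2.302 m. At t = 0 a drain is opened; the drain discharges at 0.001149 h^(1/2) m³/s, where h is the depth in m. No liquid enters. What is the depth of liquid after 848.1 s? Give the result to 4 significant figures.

0.1209 m

With no inflow, A dh/dt = −0.001149 √h.
Separate and integrate: 2(√h − √h₀) = −(0.001149/A) t.
√h = √2.302 − 0.001149·848.1/(2·0.4166) = 1.51723 − 1.16955 = 0.347687.
h = 0.347687² = 0.120886 m.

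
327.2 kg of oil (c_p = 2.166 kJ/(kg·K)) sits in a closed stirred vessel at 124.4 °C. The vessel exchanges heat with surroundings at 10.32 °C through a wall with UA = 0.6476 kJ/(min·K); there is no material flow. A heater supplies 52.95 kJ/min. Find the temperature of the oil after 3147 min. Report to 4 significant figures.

93.91 °C

Lumped-capacitance energy balance: M c_p dT/dt = UA(T_amb − T) + Q̇.
dT/dt = (T_ss − T)/τ with T_ss = T_amb + Q̇/UA = 10.32 + 52.95/0.6476 = 92.0834 °C, τ = M c_p/UA = 327.2·2.166/0.6476 = 1094.37 min.
This is linear first-order; T(t) = T_ss + (T₀ − T_ss) e^(−t/τ).
T(3147) = 92.0834 + (32.3166)·0.0563810 = 93.9055 °C.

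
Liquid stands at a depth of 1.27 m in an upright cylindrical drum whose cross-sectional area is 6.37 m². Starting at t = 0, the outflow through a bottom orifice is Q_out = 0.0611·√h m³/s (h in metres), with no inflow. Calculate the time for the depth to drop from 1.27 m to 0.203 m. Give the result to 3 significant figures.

141 s

Volume balance on the tank: A dh/dt = −0.0611 √h.
∫ h^(−1/2) dh = −(0.0611/A) ∫ dt, giving 2√h = 2√h₀ − (0.0611/A) t.
t = 2A(√h₀ − √h)/0.0611 = 2·6.37·(√1.27 − √0.203)/0.0611
  = 12.740 × (1.1269 − 0.45056) / 0.0611 = 141.03 s.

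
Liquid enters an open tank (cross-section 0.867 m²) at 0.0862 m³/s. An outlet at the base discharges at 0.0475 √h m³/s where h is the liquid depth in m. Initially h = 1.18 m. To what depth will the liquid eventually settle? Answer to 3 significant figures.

Level balance: A dh/dt = 0.0862 − 0.0475 √h. Setting dh/dt = 0:
Q_in = 0.0475 √h_ss ⇒ √h_ss = 0.0862/0.0475 = 1.8147.
h_ss = 1.8147² = 3.2933 m. (Since h₀ = 1.18 m < h_ss, the level will rise toward this value.)

3.29 m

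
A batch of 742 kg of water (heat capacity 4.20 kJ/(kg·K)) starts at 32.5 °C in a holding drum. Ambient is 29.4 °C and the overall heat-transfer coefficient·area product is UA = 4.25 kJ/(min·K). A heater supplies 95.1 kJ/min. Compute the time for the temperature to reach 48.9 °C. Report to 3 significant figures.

M c_p dT/dt = −UA(T − T_amb) + Q̇.
τ = M c_p/UA = 733.27 min; T_ss = T_amb + Q̇/UA = 29.4 + 95.1/4.25 = 51.776 °C.
T(t) = T_ss + (T₀ − T_ss)e^(−t/τ); set T = 48.9:
t = −τ ln[(T − T_ss)/(T₀ − T_ss)] = −733.27 · ln(0.14922) = 1394.9 min.

1390 min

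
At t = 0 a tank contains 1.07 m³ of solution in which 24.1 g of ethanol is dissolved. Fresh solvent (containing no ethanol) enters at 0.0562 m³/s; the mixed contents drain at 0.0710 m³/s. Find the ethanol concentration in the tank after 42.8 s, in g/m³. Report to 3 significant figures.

Total volume: dV/dt = Q_in − Q_out = -0.014800 m³/s, so V(t) = 1.07 − 0.014800 t and V(42.8) = 0.43656 m³.
Species balance (pure solvent in): dm/dt = −Q_out · m/V(t).
dm/m = −Q_out dt/(V₀ − 0.014800 t); integrating gives ln(m/m₀) = −(Q_out/(Q_in−Q_out)) ln(V/V₀).
m = m₀ (V₀/V)^(Q_out/(Q_in−Q_out)) = 24.1 × (1.07/0.43656)^(-4.7973) = 0.32677 g.
C = m/V = 0.32677/0.43656 = 0.74850 g/m³.

0.749 g/m³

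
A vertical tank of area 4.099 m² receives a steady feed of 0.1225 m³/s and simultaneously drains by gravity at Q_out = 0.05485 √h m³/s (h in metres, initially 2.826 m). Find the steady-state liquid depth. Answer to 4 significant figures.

Level balance: A dh/dt = 0.1225 − 0.05485 √h. Setting dh/dt = 0:
Q_in = 0.05485 √h_ss ⇒ √h_ss = 0.1225/0.05485 = 2.23336.
h_ss = 2.23336² = 4.98791 m. (Since h₀ = 2.826 m < h_ss, the level will rise toward this value.)

4.988 m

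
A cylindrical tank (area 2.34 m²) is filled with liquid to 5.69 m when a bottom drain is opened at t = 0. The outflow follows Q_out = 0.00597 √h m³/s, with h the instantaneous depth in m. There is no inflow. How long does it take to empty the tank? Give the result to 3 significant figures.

1870 s

A dh/dt = −Q_out = −0.00597 √h.
∫ h^(−1/2) dh = −(0.00597/A) ∫ dt, giving 2√h = 2√h₀ − (0.00597/A) t.
Tank is empty when √h = 0: t_empty = 2A√h₀/0.00597.
t_empty = 2·2.34·√5.69/0.00597 = 4.6800·2.3854/0.00597 = 1869.9 s.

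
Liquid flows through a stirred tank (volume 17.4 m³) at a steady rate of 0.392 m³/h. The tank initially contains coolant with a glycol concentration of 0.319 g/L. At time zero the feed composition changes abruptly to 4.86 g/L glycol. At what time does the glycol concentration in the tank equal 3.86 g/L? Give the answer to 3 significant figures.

67.2 h

Unsteady species balance (constant V, well mixed): V dC/dt = Q(C_in − C), so τ = V/Q = 44.388 h.
C(t) = C_in + (C₀ − C_in) e^(−t/τ). Set C = 3.86 and solve for t:
e^(−t/τ) = (C − C_in)/(C₀ − C_in) = (3.86 − 4.86)/(0.319 − 4.86) = 0.22022
t = −τ ln(…) = 44.388 × 1.5131 = 67.165 h.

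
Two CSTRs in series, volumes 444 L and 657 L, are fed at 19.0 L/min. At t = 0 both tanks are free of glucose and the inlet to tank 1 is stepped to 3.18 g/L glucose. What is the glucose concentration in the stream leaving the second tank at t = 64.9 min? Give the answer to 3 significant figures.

2.09 g/L

Each tank obeys Vᵢ dCᵢ/dt = Q(Cᵢ₋₁ − Cᵢ), so τᵢ = Vᵢ/Q.
τ₁ = 444/19.0 = 23.368 min; τ₂ = 657/19.0 = 34.579 min.
Tank 1: C₁ = C_in(1 − e^(−t/τ₁)). Tank 2 (τ₁ ≠ τ₂): C₂ = C_in[1 − (τ₁ e^(−t/τ₁) − τ₂ e^(−t/τ₂))/(τ₁ − τ₂)].
At t = 64.9: e^(−t/τ₁) = 0.062209, e^(−t/τ₂) = 0.15307.
C₂ = 3.18·[1 − (23.368·0.062209 − 34.579·0.15307)/(-11.211)] = 3.18·0.65753 = 2.0910 g/L.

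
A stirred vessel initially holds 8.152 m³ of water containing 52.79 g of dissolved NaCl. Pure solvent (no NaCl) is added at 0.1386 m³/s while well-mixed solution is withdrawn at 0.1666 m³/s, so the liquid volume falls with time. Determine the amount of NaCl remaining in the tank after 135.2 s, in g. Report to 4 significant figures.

Let m(t) be the amount of NaCl. Volume: V(t) = V₀ + (Q_in − Q_out) t = 8.152 − 0.0280000 t; V(135.2) = 4.36640 m³.
Solute balance: dm/dt = 0 − Q_out C = −Q_out m/V(t).
dm/m = −Q_out dt/(V₀ − 0.0280000 t); integrating gives ln(m/m₀) = −(Q_out/(Q_in−Q_out)) ln(V/V₀).
m = m₀ (V₀/V)^(Q_out/(Q_in−Q_out)) = 52.79 × (8.152/4.36640)^(-5.95000) = 1.28607 g.

1.286 g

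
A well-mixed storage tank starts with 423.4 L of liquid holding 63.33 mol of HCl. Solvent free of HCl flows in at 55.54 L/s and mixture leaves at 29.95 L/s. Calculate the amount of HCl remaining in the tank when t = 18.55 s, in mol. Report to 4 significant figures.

26.27 mol

Total volume: dV/dt = Q_in − Q_out = 25.5900 L/s, so V(t) = 423.4 + 25.5900 t and V(18.55) = 898.094 L.
Species balance (pure solvent in): dm/dt = −Q_out · m/V(t).
dm/m = −Q_out dt/(V₀ + 25.5900 t); integrating gives ln(m/m₀) = −(Q_out/(Q_in−Q_out)) ln(V/V₀).
m = m₀ (V₀/V)^(Q_out/(Q_in−Q_out)) = 63.33 × (423.4/898.094)^(1.17038) = 26.2662 mol.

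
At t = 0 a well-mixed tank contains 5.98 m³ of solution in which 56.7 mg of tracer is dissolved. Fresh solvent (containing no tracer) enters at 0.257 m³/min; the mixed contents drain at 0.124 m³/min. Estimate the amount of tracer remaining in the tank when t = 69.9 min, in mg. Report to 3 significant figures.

Let m(t) be the amount of tracer. Volume: V(t) = V₀ + (Q_in − Q_out) t = 5.98 + 0.13300 t; V(69.9) = 15.277 m³.
Species balance (pure solvent in): dm/dt = −Q_out · m/V(t).
dm/m = −Q_out dt/(V₀ + 0.13300 t); integrating gives ln(m/m₀) = −(Q_out/(Q_in−Q_out)) ln(V/V₀).
m = m₀ (V₀/V)^(Q_out/(Q_in−Q_out)) = 56.7 × (5.98/15.277)^(0.93233) = 23.649 mg.

23.6 mg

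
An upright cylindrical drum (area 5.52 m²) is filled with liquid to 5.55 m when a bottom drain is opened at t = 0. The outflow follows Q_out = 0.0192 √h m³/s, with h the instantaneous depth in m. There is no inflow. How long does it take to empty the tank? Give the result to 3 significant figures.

With no inflow, A dh/dt = −0.0192 √h.
Separate and integrate: 2(√h − √h₀) = −(0.0192/A) t.
Set h = 0: 2√h₀ = (0.0192/A) t_empty ⇒ t_empty = 2A√h₀/0.0192.
t_empty = 2·5.52·√5.55/0.0192 = 11.040·2.3558/0.0192 = 1354.6 s.

1350 s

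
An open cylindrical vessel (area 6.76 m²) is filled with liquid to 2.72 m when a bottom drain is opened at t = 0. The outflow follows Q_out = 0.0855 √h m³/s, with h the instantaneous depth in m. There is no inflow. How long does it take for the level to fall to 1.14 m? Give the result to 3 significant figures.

With no inflow, A dh/dt = −0.0855 √h.
Separate and integrate: 2(√h − √h₀) = −(0.0855/A) t.
t = 2A(√h₀ − √h)/0.0855 = 2·6.76·(√2.72 − √1.14)/0.0855
  = 13.520 × (1.6492 − 1.0677) / 0.0855 = 91.957 s.

92.0 s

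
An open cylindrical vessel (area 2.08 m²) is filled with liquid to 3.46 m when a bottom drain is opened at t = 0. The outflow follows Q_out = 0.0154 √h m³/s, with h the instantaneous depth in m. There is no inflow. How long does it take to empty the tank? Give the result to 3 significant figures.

A dh/dt = −Q_out = −0.0154 √h.
This is separable: 2 d(√h)/dt = −0.0154/A, so √h = √h₀ − (0.0154/(2A)) t.
Tank is empty when √h = 0: t_empty = 2A√h₀/0.0154.
t_empty = 2·2.08·√3.46/0.0154 = 4.1600·1.8601/0.0154 = 502.47 s.

502 s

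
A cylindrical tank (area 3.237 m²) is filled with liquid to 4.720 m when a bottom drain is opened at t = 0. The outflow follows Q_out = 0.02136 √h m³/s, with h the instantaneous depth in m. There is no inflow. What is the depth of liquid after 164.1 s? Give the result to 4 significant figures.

A dh/dt = −Q_out = −0.02136 √h.
∫ h^(−1/2) dh = −(0.02136/A) ∫ dt, giving 2√h = 2√h₀ − (0.02136/A) t.
√h = √4.720 − 0.02136·164.1/(2·3.237) = 2.17256 − 0.541424 = 1.63113.
h = 1.63113² = 2.66059 m.

2.661 m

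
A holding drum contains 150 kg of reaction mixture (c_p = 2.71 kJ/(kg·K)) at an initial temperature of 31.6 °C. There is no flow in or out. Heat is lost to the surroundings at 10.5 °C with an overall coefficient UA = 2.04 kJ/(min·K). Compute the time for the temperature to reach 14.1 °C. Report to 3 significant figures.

352 min

Lumped-capacitance energy balance: M c_p dT/dt = UA(T_amb − T).
τ = M c_p/UA = 199.26 min; T_ss = T_amb = 10.500 °C.
T(t) = T_ss + (T₀ − T_ss)e^(−t/τ); set T = 14.1:
t = −τ ln[(T − T_ss)/(T₀ − T_ss)] = −199.26 · ln(0.17062) = 352.37 min.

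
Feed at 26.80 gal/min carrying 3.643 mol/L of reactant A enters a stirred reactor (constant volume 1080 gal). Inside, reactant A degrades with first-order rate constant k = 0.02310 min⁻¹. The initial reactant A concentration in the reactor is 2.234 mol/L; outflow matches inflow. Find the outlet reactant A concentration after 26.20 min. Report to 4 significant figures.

1.986 mol/L

Accumulation = in − out − consumed: V dC/dt = Q C_in − Q C − k V C.
dC/dt = (Q/V) C_in − (Q/V + k) C; effective rate a = Q/V + k = 0.0248148 + 0.02310 = 0.0479148 min⁻¹.
C_ss = Q C_in/(Q + kV) = 1.88669 mol/L; C(t) = C_ss + (C₀ − C_ss) e^(−a t).
C(26.20) = 1.88669 + (0.347311)·e^(−0.0479148·26.20) = 1.88669 + (0.347311)·0.284971 = 1.98566 mol/L.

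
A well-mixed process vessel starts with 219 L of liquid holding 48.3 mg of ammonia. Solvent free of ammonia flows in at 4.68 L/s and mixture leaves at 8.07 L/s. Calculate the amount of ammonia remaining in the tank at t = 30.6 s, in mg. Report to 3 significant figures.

Total volume: dV/dt = Q_in − Q_out = -3.3900 L/s, so V(t) = 219 − 3.3900 t and V(30.6) = 115.27 L.
No ammonia enters, so dm/dt = −Q_out · (m/V).
dm/m = −Q_out dt/(V₀ − 3.3900 t); integrating gives ln(m/m₀) = −(Q_out/(Q_in−Q_out)) ln(V/V₀).
m = m₀ (V₀/V)^(Q_out/(Q_in−Q_out)) = 48.3 × (219/115.27)^(-2.3805) = 10.481 mg.

10.5 mg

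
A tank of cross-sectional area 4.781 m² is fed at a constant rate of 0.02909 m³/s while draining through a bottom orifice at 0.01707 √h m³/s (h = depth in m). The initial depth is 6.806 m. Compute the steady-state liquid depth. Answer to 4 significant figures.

Unsteady balance on liquid volume: A dh/dt = Q_in − 0.01707 √h. At steady state dh/dt = 0:
Q_in = 0.01707 √h_ss ⇒ √h_ss = 0.02909/0.01707 = 1.70416.
h_ss = 1.70416² = 2.90416 m. (Since h₀ = 6.806 m > h_ss, the level will fall toward this value.)

2.904 m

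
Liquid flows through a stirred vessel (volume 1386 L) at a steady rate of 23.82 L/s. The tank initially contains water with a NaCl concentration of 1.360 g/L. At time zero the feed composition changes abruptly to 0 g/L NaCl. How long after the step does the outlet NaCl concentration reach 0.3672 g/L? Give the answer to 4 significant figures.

Species balance: V dC/dt = Q(C_in − C) ⇒ τ = V/Q = 58.1864 s.
C(t) = C_in + (C₀ − C_in) e^(−t/τ). Set C = 0.3672 and solve for t:
e^(−t/τ) = (C − C_in)/(C₀ − C_in) = (0.3672 − 0)/(1.360 − 0) = 0.270000
t = −τ ln(…) = 58.1864 × 1.30933 = 76.1854 s.

76.19 s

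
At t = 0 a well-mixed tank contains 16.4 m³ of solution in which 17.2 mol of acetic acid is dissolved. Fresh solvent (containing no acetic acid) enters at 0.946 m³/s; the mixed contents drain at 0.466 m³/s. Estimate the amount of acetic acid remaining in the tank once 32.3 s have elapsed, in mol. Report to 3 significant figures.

Let m(t) be the amount of acetic acid. Volume: V(t) = V₀ + (Q_in − Q_out) t = 16.4 + 0.48000 t; V(32.3) = 31.904 m³.
No acetic acid enters, so dm/dt = −Q_out · (m/V).
Separate: dm/m = −Q_out dt/V(t) ⇒ ln(m/m₀) = −(Q_out/(Q_in−Q_out)) ln(V/V₀).
m = m₀ (V₀/V)^(Q_out/(Q_in−Q_out)) = 17.2 × (16.4/31.904)^(0.97083) = 9.0148 mol.

9.01 mol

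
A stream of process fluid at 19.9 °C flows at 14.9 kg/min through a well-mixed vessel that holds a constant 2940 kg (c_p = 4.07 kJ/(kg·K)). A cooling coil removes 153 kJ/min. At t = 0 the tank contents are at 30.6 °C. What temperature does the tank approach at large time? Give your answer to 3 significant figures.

M c_p dT/dt = ṁ c_p (T_in − T) − Q̇.
At steady state dT/dt = 0 ⇒ T_ss = T_in − Q̇/(ṁ c_p) = 19.9 − 153/(14.9·4.07) = 17.377 °C.

17.4 °C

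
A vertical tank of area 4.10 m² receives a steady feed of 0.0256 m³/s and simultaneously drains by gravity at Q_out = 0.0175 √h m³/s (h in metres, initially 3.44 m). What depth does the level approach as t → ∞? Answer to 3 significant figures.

Mass balance (ρ constant): A dh/dt = Q_in − 0.0175 √h. At steady state dh/dt = 0:
Q_in = 0.0175 √h_ss ⇒ √h_ss = 0.0256/0.0175 = 1.4629.
h_ss = 1.4629² = 2.1400 m. (Since h₀ = 3.44 m > h_ss, the level will fall toward this value.)

2.14 m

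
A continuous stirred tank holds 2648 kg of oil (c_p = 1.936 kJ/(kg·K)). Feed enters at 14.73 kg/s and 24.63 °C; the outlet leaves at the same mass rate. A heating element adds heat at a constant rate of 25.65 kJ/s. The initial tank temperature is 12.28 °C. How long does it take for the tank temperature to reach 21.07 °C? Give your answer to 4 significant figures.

Energy balance: M c_p dT/dt = ṁ c_p (T_in − T) + 25.65.
τ = M/ṁ = 179.769 s; T_ss = T_in + Q̇/(ṁ c_p) = 25.5295 °C.
T(t) = T_ss + (T₀ − T_ss) e^(−t/τ). Set T = 21.07:
e^(−t/τ) = (21.07 − 25.5295)/(12.28 − 25.5295) = 0.336576
t = −179.769 · ln(0.336576) = 195.756 s.

195.8 s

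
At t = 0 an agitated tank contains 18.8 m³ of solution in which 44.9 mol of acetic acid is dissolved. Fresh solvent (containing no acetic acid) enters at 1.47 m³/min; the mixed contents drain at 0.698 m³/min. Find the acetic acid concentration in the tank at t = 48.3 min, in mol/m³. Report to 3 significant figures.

Total volume: dV/dt = Q_in − Q_out = 0.77200 m³/min, so V(t) = 18.8 + 0.77200 t and V(48.3) = 56.088 m³.
Species balance (pure solvent in): dm/dt = −Q_out · m/V(t).
Separate: dm/m = −Q_out dt/V(t) ⇒ ln(m/m₀) = −(Q_out/(Q_in−Q_out)) ln(V/V₀).
m = m₀ (V₀/V)^(Q_out/(Q_in−Q_out)) = 44.9 × (18.8/56.088)^(0.90415) = 16.712 mol.
C = m/V = 16.712/56.088 = 0.29797 mol/m³.

0.298 mol/m³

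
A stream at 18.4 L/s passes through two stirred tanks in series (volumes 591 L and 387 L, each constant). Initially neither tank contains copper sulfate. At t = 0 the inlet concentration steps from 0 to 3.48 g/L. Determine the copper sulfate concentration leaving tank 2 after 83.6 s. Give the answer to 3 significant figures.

Each tank obeys Vᵢ dCᵢ/dt = Q(Cᵢ₋₁ − Cᵢ), so τᵢ = Vᵢ/Q.
τ₁ = 591/18.4 = 32.120 s; τ₂ = 387/18.4 = 21.033 s.
Tank 1: C₁ = C_in(1 − e^(−t/τ₁)). Tank 2 (τ₁ ≠ τ₂): C₂ = C_in[1 − (τ₁ e^(−t/τ₁) − τ₂ e^(−t/τ₂))/(τ₁ − τ₂)].
At t = 83.6: e^(−t/τ₁) = 0.074068, e^(−t/τ₂) = 0.018783.
C₂ = 3.48·[1 − (32.120·0.074068 − 21.033·0.018783)/(11.087)] = 3.48·0.82105 = 2.8573 g/L.

2.86 g/L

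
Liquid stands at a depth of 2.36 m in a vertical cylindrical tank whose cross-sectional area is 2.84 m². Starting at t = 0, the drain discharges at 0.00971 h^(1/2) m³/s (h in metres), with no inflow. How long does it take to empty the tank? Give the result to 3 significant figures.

Unsteady balance on liquid volume: A dh/dt = −0.00971 √h.
∫ h^(−1/2) dh = −(0.00971/A) ∫ dt, giving 2√h = 2√h₀ − (0.00971/A) t.
Set h = 0: 2√h₀ = (0.00971/A) t_empty ⇒ t_empty = 2A√h₀/0.00971.
t_empty = 2·2.84·√2.36/0.00971 = 5.6800·1.5362/0.00971 = 898.64 s.

899 s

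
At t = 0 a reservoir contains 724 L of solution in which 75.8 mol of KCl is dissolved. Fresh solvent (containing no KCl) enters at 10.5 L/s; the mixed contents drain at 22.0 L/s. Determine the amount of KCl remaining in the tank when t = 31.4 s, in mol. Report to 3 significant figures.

20.2 mol

Total volume: dV/dt = Q_in − Q_out = -11.500 L/s, so V(t) = 724 − 11.500 t and V(31.4) = 362.90 L.
Species balance (pure solvent in): dm/dt = −Q_out · m/V(t).
dm/m = −Q_out dt/(V₀ − 11.500 t); integrating gives ln(m/m₀) = −(Q_out/(Q_in−Q_out)) ln(V/V₀).
m = m₀ (V₀/V)^(Q_out/(Q_in−Q_out)) = 75.8 × (724/362.90)^(-1.9130) = 20.223 mol.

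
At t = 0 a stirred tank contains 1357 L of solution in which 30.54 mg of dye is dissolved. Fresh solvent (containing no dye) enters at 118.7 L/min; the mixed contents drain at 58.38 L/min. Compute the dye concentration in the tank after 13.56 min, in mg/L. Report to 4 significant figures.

Let m(t) be the amount of dye. Volume: V(t) = V₀ + (Q_in − Q_out) t = 1357 + 60.3200 t; V(13.56) = 2174.94 L.
Species balance (pure solvent in): dm/dt = −Q_out · m/V(t).
Separate: dm/m = −Q_out dt/V(t) ⇒ ln(m/m₀) = −(Q_out/(Q_in−Q_out)) ln(V/V₀).
m = m₀ (V₀/V)^(Q_out/(Q_in−Q_out)) = 30.54 × (1357/2174.94)^(0.967838) = 19.3460 mg.
C = m/V = 19.3460/2174.94 = 0.00889495 mg/L.

0.008895 mg/L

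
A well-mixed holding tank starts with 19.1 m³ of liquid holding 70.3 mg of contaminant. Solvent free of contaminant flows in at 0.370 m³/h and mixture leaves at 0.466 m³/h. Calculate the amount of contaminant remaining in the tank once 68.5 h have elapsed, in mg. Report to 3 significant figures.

Let m(t) be the amount of contaminant. Volume: V(t) = V₀ + (Q_in − Q_out) t = 19.1 − 0.096000 t; V(68.5) = 12.524 m³.
Solute balance: dm/dt = 0 − Q_out C = −Q_out m/V(t).
dm/m = −Q_out dt/(V₀ − 0.096000 t); integrating gives ln(m/m₀) = −(Q_out/(Q_in−Q_out)) ln(V/V₀).
m = m₀ (V₀/V)^(Q_out/(Q_in−Q_out)) = 70.3 × (19.1/12.524)^(-4.8542) = 9.0622 mg.

9.06 mg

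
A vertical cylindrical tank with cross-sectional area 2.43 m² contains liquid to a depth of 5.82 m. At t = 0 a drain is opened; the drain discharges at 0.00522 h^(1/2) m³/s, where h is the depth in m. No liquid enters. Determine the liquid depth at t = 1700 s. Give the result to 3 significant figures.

With no inflow, A dh/dt = −0.00522 √h.
This is separable: 2 d(√h)/dt = −0.00522/A, so √h = √h₀ − (0.00522/(2A)) t.
√h = √5.82 − 0.00522·1700/(2·2.43) = 2.4125 − 1.8259 = 0.58654.
h = 0.58654² = 0.34403 m.

0.344 m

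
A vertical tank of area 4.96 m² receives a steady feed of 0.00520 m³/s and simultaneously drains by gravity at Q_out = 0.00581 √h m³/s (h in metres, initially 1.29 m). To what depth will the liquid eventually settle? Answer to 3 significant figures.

A dh/dt = Q_in − 0.00581 √h. Steady state requires inflow = outflow:
Q_in = 0.00581 √h_ss ⇒ √h_ss = 0.00520/0.00581 = 0.89501.
h_ss = 0.89501² = 0.80104 m. (Since h₀ = 1.29 m > h_ss, the level will fall toward this value.)

0.801 m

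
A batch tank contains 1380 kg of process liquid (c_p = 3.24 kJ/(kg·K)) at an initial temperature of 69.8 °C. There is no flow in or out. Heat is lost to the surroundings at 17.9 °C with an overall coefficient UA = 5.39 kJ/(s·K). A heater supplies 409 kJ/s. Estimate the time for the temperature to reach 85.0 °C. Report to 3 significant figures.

833 s

Lumped-capacitance energy balance: M c_p dT/dt = UA(T_amb − T) + Q̇.
τ = M c_p/UA = 829.54 s; T_ss = T_amb + Q̇/UA = 17.9 + 409/5.39 = 93.781 °C.
T(t) = T_ss + (T₀ − T_ss)e^(−t/τ); set T = 85.0:
t = −τ ln[(T − T_ss)/(T₀ − T_ss)] = −829.54 · ln(0.36617) = 833.40 s.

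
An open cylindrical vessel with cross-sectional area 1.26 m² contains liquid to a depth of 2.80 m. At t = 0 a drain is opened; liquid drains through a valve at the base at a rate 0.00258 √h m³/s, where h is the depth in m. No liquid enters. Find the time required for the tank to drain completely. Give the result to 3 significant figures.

With no inflow, A dh/dt = −0.00258 √h.
Separate and integrate: 2(√h − √h₀) = −(0.00258/A) t.
Tank is empty when √h = 0: t_empty = 2A√h₀/0.00258.
t_empty = 2·1.26·√2.80/0.00258 = 2.5200·1.6733/0.00258 = 1634.4 s.

1630 s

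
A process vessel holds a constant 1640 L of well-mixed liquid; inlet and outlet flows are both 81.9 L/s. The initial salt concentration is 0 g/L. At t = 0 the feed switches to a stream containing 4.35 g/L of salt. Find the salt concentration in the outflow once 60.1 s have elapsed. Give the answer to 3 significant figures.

4.13 g/L

Unsteady species balance (constant V, well mixed): V dC/dt = Q(C_in − C).
So dC/dt = (C_in − C)/τ with τ = V/Q = 1640/81.9 = 20.024 s.
This is linear first-order; C(t) = C_in + (C₀ − C_in) e^(−t/τ).
C(60.1) = 4.35 + (0 − 4.35)·e^(−60.1/20.024) = 4.35 + (-4.3500)·0.049721 = 4.1337 g/L.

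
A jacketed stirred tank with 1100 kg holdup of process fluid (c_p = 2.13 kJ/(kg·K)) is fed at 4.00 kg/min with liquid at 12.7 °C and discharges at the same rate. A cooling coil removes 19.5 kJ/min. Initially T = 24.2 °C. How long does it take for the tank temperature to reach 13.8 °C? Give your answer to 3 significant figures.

M c_p dT/dt = ṁ c_p (T_in − T) − Q̇.
τ = M/ṁ = 275.00 min; T_ss = T_in − Q̇/(ṁ c_p) = 10.411 °C.
T(t) = T_ss + (T₀ − T_ss) e^(−t/τ). Set T = 13.8:
e^(−t/τ) = (13.8 − 10.411)/(24.2 − 10.411) = 0.24576
t = −275.00 · ln(0.24576) = 385.93 min.

386 min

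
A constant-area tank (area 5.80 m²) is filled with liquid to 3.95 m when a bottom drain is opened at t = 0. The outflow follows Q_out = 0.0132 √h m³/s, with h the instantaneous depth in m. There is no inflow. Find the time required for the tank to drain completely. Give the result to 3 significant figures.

1750 s

Volume balance on the tank: A dh/dt = −0.0132 √h.
∫ h^(−1/2) dh = −(0.0132/A) ∫ dt, giving 2√h = 2√h₀ − (0.0132/A) t.
Tank is empty when √h = 0: t_empty = 2A√h₀/0.0132.
t_empty = 2·5.80·√3.95/0.0132 = 11.600·1.9875/0.0132 = 1746.6 s.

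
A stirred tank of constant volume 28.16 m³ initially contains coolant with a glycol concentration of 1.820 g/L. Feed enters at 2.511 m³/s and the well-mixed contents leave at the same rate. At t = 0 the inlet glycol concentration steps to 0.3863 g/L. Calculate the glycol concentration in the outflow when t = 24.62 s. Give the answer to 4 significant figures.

Species balance on the tank: V dC/dt = Q(C_in − C).
So dC/dt = (C_in − C)/τ with τ = V/Q = 28.16/2.511 = 11.2147 s.
Integrating: C(t) = C_in + (C₀ − C_in) e^(−t/τ).
C(24.62) = 0.3863 + (1.820 − 0.3863)·e^(−24.62/11.2147) = 0.3863 + (1.43370)·0.111321 = 0.545900 g/L.

0.5459 g/L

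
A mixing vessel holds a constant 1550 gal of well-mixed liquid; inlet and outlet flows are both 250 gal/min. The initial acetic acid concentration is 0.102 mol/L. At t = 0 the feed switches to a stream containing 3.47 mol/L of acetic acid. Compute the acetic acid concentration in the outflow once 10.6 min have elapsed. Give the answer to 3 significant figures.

2.86 mol/L

Mass balance on the solute (V constant): V dC/dt = Q(C_in − C).
Rewrite as dC/dt + C/τ = C_in/τ, τ = V/Q = 6.2000 min.
C approaches C_in exponentially: C(t) = C_in + (C₀ − C_in) e^(−t/τ).
C(10.6) = 3.47 + (0.102 − 3.47)·e^(−10.6/6.2000) = 3.47 + (-3.3680)·0.18092 = 2.8606 mol/L.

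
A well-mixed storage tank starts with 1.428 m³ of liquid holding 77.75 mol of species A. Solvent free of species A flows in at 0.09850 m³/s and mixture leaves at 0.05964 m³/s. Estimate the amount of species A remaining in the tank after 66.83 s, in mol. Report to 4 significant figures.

15.85 mol

Let m(t) be the amount of species A. Volume: V(t) = V₀ + (Q_in − Q_out) t = 1.428 + 0.0388600 t; V(66.83) = 4.02501 m³.
Species balance (pure solvent in): dm/dt = −Q_out · m/V(t).
Separate: dm/m = −Q_out dt/V(t) ⇒ ln(m/m₀) = −(Q_out/(Q_in−Q_out)) ln(V/V₀).
m = m₀ (V₀/V)^(Q_out/(Q_in−Q_out)) = 77.75 × (1.428/4.02501)^(1.53474) = 15.8492 mol.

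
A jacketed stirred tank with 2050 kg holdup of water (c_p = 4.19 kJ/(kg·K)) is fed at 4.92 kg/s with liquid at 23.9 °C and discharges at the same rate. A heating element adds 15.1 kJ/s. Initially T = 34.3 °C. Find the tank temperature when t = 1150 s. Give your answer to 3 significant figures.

Energy balance: M c_p dT/dt = ṁ c_p (T_in − T) + 15.1.
Rearrange: dT/dt = (T_ss − T)/τ with τ = M/ṁ = 416.67 s and T_ss = T_in + Q̇/(ṁ c_p) = 24.632 °C.
Solution: T(t) = T_ss + (T₀ − T_ss) e^(−t/τ).
T(1150) = 24.632 + (9.6675)·e^(−1150/416.67) = 24.632 + (9.6675)·0.063292 = 25.244 °C.

25.2 °C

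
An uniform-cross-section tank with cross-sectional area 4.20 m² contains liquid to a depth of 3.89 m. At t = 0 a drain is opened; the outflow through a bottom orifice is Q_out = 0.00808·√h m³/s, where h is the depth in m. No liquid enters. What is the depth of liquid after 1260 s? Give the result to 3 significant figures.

0.578 m

A dh/dt = −Q_out = −0.00808 √h.
Separate and integrate: 2(√h − √h₀) = −(0.00808/A) t.
√h = √3.89 − 0.00808·1260/(2·4.20) = 1.9723 − 1.2120 = 0.76031.
h = 0.76031² = 0.57807 m.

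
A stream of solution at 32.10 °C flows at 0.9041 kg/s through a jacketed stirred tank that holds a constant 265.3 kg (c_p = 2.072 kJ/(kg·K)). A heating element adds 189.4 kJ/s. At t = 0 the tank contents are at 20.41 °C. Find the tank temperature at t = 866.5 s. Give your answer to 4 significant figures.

127.3 °C

Energy balance: M c_p dT/dt = ṁ c_p (T_in − T) + 189.4.
Rearrange: dT/dt = (T_ss − T)/τ with τ = M/ṁ = 293.441 s and T_ss = T_in + Q̇/(ṁ c_p) = 133.205 °C.
This is linear first-order; T(t) = T_ss + (T₀ − T_ss) e^(−t/τ).
T(866.5) = 133.205 + (-112.795)·e^(−866.5/293.441) = 133.205 + (-112.795)·0.0521885 = 127.319 °C.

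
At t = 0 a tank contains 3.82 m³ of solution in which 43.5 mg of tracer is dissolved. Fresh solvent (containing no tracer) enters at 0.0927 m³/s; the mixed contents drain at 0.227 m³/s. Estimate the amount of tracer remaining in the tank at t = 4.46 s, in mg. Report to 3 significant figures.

Total volume: dV/dt = Q_in − Q_out = -0.13430 m³/s, so V(t) = 3.82 − 0.13430 t and V(4.46) = 3.2210 m³.
No tracer enters, so dm/dt = −Q_out · (m/V).
dm/m = −Q_out dt/(V₀ − 0.13430 t); integrating gives ln(m/m₀) = −(Q_out/(Q_in−Q_out)) ln(V/V₀).
m = m₀ (V₀/V)^(Q_out/(Q_in−Q_out)) = 43.5 × (3.82/3.2210)^(-1.6902) = 32.606 mg.

32.6 mg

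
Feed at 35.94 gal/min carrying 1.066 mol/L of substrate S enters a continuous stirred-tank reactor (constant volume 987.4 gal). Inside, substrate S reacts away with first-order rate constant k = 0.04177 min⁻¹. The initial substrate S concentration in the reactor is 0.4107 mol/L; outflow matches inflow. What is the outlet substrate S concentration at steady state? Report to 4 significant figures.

V dC/dt = Q(C_in − C) − k V C.
At steady state: 0 = Q C_in − (Q + kV) C_ss, so C_ss = Q C_in/(Q + kV).
C_ss = 35.94·1.066/(35.94 + 0.04177·987.4) = 38.3120/77.1837 = 0.496375 mol/L.

0.4964 mol/L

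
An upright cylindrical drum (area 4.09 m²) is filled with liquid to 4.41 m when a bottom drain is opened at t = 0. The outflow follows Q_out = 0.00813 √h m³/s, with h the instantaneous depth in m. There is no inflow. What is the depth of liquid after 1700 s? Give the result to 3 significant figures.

0.168 m

Mass balance (ρ constant): A dh/dt = −0.00813 √h.
∫ h^(−1/2) dh = −(0.00813/A) ∫ dt, giving 2√h = 2√h₀ − (0.00813/A) t.
√h = √4.41 − 0.00813·1700/(2·4.09) = 2.1000 − 1.6896 = 0.41039.
h = 0.41039² = 0.16842 m.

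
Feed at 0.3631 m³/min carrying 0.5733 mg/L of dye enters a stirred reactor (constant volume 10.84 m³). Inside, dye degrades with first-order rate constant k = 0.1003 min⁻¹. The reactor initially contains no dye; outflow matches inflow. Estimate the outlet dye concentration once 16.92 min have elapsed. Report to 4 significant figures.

0.1286 mg/L

Species balance: V dC/dt = Q C_in − Q C − k V C.
dC/dt = (Q/V) C_in − (Q/V + k) C; effective rate a = Q/V + k = 0.0334963 + 0.1003 = 0.133796 min⁻¹.
C_ss = Q C_in/(Q + kV) = 0.143527 mg/L; C(t) = C_ss + (C₀ − C_ss) e^(−a t).
C(16.92) = 0.143527 + (-0.143527)·e^(−0.133796·16.92) = 0.143527 + (-0.143527)·0.103951 = 0.128608 mg/L.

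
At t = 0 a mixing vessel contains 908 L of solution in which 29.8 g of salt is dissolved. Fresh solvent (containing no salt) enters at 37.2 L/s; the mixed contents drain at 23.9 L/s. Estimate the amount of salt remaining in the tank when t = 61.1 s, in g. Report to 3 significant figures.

Total volume: dV/dt = Q_in − Q_out = 13.300 L/s, so V(t) = 908 + 13.300 t and V(61.1) = 1720.6 L.
Solute balance: dm/dt = 0 − Q_out C = −Q_out m/V(t).
dm/m = −Q_out dt/(V₀ + 13.300 t); integrating gives ln(m/m₀) = −(Q_out/(Q_in−Q_out)) ln(V/V₀).
m = m₀ (V₀/V)^(Q_out/(Q_in−Q_out)) = 29.8 × (908/1720.6)^(1.7970) = 9.4486 g.

9.45 g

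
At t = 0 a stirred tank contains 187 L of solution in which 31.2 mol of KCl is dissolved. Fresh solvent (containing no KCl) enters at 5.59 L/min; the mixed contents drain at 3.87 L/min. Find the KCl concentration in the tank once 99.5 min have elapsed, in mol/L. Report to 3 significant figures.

0.0202 mol/L

Total volume: dV/dt = Q_in − Q_out = 1.7200 L/min, so V(t) = 187 + 1.7200 t and V(99.5) = 358.14 L.
Species balance (pure solvent in): dm/dt = −Q_out · m/V(t).
Separate: dm/m = −Q_out dt/V(t) ⇒ ln(m/m₀) = −(Q_out/(Q_in−Q_out)) ln(V/V₀).
m = m₀ (V₀/V)^(Q_out/(Q_in−Q_out)) = 31.2 × (187/358.14)^(2.2500) = 7.2307 mol.
C = m/V = 7.2307/358.14 = 0.020190 mol/L.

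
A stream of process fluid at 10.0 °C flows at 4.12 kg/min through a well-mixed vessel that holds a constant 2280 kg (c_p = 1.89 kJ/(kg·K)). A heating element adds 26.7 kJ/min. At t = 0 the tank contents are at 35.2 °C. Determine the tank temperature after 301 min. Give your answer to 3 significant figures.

26.1 °C

Heat balance on the well-mixed liquid: M c_p dT/dt = ṁ c_p (T_in − T) + 26.7.
τ = M/ṁ = 553.40 min; T_ss = T_in + Q̇/(ṁ c_p) = 10.0 + 26.7/(4.12·1.89) = 13.429 °C.
Integrating: T(t) = T_ss + (T₀ − T_ss) e^(−t/τ).
T(301) = 13.429 + (21.771)·e^(−301/553.40) = 13.429 + (21.771)·0.58047 = 26.066 °C.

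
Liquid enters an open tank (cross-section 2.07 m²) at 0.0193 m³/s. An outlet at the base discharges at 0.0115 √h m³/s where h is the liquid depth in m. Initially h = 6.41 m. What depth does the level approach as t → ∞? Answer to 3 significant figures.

2.82 m

Accumulation of liquid (constant cross-section A): A dh/dt = Q_in − 0.0115 √h. At steady state dh/dt = 0:
Q_in = 0.0115 √h_ss ⇒ √h_ss = 0.0193/0.0115 = 1.6783.
h_ss = 1.6783² = 2.8166 m. (Since h₀ = 6.41 m > h_ss, the level will fall toward this value.)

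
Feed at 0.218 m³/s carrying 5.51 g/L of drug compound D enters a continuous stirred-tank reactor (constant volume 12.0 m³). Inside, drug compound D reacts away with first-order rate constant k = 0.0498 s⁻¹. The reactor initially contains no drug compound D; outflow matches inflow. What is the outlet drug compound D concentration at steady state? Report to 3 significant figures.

V dC/dt = Q(C_in − C) − k V C.
Steady state (dC/dt = 0): C_ss = Q C_in/(Q + kV) = C_in/(1 + kV/Q).
C_ss = 0.218·5.51/(0.218 + 0.0498·12.0) = 1.2012/0.81560 = 1.4728 g/L.

1.47 g/L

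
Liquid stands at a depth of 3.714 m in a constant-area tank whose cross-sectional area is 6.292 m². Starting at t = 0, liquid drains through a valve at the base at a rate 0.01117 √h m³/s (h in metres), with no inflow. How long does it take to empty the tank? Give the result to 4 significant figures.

2171 s

A dh/dt = −Q_out = −0.01117 √h.
Separate and integrate: 2(√h − √h₀) = −(0.01117/A) t.
Tank is empty when √h = 0: t_empty = 2A√h₀/0.01117.
t_empty = 2·6.292·√3.714/0.01117 = 12.5840·1.92717/0.01117 = 2171.13 s.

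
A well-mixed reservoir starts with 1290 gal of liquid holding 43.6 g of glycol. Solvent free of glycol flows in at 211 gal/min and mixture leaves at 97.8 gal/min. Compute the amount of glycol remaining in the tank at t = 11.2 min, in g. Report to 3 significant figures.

Let m(t) be the amount of glycol. Volume: V(t) = V₀ + (Q_in − Q_out) t = 1290 + 113.20 t; V(11.2) = 2557.8 gal.
Solute balance: dm/dt = 0 − Q_out C = −Q_out m/V(t).
dm/m = −Q_out dt/(V₀ + 113.20 t); integrating gives ln(m/m₀) = −(Q_out/(Q_in−Q_out)) ln(V/V₀).
m = m₀ (V₀/V)^(Q_out/(Q_in−Q_out)) = 43.6 × (1290/2557.8)^(0.86396) = 24.135 g.

24.1 g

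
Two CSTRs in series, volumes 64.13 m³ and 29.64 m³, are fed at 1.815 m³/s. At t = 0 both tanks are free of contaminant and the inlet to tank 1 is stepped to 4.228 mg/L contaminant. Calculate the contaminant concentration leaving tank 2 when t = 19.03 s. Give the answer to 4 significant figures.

Each tank obeys Vᵢ dCᵢ/dt = Q(Cᵢ₋₁ − Cᵢ), so τᵢ = Vᵢ/Q.
τ₁ = 64.13/1.815 = 35.3333 s; τ₂ = 29.64/1.815 = 16.3306 s.
Solving the cascade with C₁(0)=C₂(0)=0 gives C₂(t) = C_in[1 − (τ₁ e^(−t/τ₁) − τ₂ e^(−t/τ₂))/(τ₁ − τ₂)].
At t = 19.03: e^(−t/τ₁) = 0.583573, e^(−t/τ₂) = 0.311830.
C₂ = 4.228·[1 − (35.3333·0.583573 − 16.3306·0.311830)/(19.0028)] = 4.228·0.182895 = 0.773282 mg/L.

0.7733 mg/L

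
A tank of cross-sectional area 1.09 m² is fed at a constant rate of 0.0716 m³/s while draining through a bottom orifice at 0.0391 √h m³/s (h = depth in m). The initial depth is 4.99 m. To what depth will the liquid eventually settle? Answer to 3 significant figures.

Level balance: A dh/dt = 0.0716 − 0.0391 √h. Setting dh/dt = 0:
Q_in = 0.0391 √h_ss ⇒ √h_ss = 0.0716/0.0391 = 1.8312.
h_ss = 1.8312² = 3.3533 m. (Since h₀ = 4.99 m > h_ss, the level will fall toward this value.)

3.35 m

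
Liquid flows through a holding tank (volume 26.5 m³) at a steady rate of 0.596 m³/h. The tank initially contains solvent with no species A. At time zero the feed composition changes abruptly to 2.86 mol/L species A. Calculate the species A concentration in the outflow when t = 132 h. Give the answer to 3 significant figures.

2.71 mol/L

Accumulation = in − out for the solute gives V dC/dt = Q(C_in − C).
Rewrite as dC/dt + C/τ = C_in/τ, τ = V/Q = 44.463 h.
C approaches C_in exponentially: C(t) = C_in + (C₀ − C_in) e^(−t/τ).
C(132) = 2.86 + (0 − 2.86)·e^(−132/44.463) = 2.86 + (-2.8600)·0.051367 = 2.7131 mol/L.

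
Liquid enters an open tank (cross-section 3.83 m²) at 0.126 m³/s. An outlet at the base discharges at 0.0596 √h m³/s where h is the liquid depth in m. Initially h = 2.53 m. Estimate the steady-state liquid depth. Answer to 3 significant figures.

4.47 m

Level balance: A dh/dt = 0.126 − 0.0596 √h. Setting dh/dt = 0:
Q_in = 0.0596 √h_ss ⇒ √h_ss = 0.126/0.0596 = 2.1141.
h_ss = 2.1141² = 4.4694 m. (Since h₀ = 2.53 m < h_ss, the level will rise toward this value.)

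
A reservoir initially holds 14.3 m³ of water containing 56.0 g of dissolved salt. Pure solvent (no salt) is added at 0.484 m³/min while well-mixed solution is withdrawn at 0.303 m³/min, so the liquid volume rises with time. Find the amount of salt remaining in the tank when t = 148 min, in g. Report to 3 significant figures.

9.57 g

Total volume: dV/dt = Q_in − Q_out = 0.18100 m³/min, so V(t) = 14.3 + 0.18100 t and V(148) = 41.088 m³.
Species balance (pure solvent in): dm/dt = −Q_out · m/V(t).
Separate: dm/m = −Q_out dt/V(t) ⇒ ln(m/m₀) = −(Q_out/(Q_in−Q_out)) ln(V/V₀).
m = m₀ (V₀/V)^(Q_out/(Q_in−Q_out)) = 56.0 × (14.3/41.088)^(1.6740) = 9.5686 g.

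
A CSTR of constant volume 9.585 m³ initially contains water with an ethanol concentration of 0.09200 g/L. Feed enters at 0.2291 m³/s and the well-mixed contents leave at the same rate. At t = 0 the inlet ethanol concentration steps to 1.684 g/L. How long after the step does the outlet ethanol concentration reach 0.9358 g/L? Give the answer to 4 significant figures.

Accumulation = in − out for the solute gives V dC/dt = Q(C_in − C), so τ = V/Q = 41.8376 s.
C(t) = C_in + (C₀ − C_in) e^(−t/τ). Set C = 0.9358 and solve for t:
e^(−t/τ) = (C − C_in)/(C₀ − C_in) = (0.9358 − 1.684)/(0.09200 − 1.684) = 0.469975
t = −τ ln(…) = 41.8376 × 0.755076 = 31.5906 s.

31.59 s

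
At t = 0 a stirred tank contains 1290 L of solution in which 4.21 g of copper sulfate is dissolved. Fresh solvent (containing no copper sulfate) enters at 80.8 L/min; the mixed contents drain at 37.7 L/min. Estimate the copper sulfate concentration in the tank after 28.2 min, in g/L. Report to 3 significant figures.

0.000940 g/L

Total volume: dV/dt = Q_in − Q_out = 43.100 L/min, so V(t) = 1290 + 43.100 t and V(28.2) = 2505.4 L.
No copper sulfate enters, so dm/dt = −Q_out · (m/V).
Separate: dm/m = −Q_out dt/V(t) ⇒ ln(m/m₀) = −(Q_out/(Q_in−Q_out)) ln(V/V₀).
m = m₀ (V₀/V)^(Q_out/(Q_in−Q_out)) = 4.21 × (1290/2505.4)^(0.87471) = 2.3557 g.
C = m/V = 2.3557/2505.4 = 0.00094022 g/L.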